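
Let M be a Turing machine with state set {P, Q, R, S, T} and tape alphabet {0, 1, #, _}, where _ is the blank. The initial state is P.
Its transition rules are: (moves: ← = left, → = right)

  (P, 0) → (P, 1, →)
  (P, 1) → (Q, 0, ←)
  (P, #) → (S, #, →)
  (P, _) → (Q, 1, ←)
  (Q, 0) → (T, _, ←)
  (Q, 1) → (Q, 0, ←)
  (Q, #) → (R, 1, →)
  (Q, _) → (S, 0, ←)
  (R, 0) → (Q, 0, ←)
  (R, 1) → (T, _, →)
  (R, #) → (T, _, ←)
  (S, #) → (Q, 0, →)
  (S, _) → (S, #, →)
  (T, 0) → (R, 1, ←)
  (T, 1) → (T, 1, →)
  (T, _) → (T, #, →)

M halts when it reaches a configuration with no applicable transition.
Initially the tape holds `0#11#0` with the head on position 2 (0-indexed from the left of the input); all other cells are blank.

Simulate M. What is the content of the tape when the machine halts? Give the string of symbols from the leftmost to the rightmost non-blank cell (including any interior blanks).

P | _0#[1]1#0   read 1 → write 0, move ←, go to Q
Q | _0[#]01#0   read # → write 1, move →, go to R
R | _01[0]1#0   read 0 → write 0, move ←, go to Q
Q | _0[1]01#0   read 1 → write 0, move ←, go to Q
Q | _[0]001#0   read 0 → write _, move ←, go to T
T | [_]_001#0   read _ → write #, move →, go to T
T | #[_]001#0   read _ → write #, move →, go to T
T | ##[0]01#0   read 0 → write 1, move ←, go to R
R | #[#]101#0   read # → write _, move ←, go to T
T | [#]_101#0
The non-blank tape span at halt is #_101#0.

#_101#0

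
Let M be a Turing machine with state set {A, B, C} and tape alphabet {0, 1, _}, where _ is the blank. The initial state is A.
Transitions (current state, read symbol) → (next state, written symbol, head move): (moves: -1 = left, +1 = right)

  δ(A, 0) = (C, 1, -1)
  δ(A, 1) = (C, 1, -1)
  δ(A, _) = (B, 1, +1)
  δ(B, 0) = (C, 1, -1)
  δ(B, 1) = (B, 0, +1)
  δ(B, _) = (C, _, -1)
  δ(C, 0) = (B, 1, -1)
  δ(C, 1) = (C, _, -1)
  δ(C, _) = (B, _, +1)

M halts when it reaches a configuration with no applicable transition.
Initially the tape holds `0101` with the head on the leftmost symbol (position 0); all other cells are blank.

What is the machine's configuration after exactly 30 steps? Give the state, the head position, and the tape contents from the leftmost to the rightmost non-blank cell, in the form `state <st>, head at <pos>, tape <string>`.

state B, head at 2, tape 0011

state=A head=0 tape=_[0]101_   (A,0)→(C,1,-1)
state=C head=-1 tape=[_]1101_   (C,_)→(B,_,+1)
state=B head=0 tape=_[1]101_   (B,1)→(B,0,+1)
state=B head=1 tape=_0[1]01_   (B,1)→(B,0,+1)
state=B head=2 tape=_00[0]1_   (B,0)→(C,1,-1)
state=C head=1 tape=_0[0]11_   (C,0)→(B,1,-1)
state=B head=0 tape=_[0]111_   (B,0)→(C,1,-1)
state=C head=-1 tape=[_]1111_   (C,_)→(B,_,+1)
state=B head=0 tape=_[1]111_   (B,1)→(B,0,+1)
state=B head=1 tape=_0[1]11_   (B,1)→(B,0,+1)
state=B head=2 tape=_00[1]1_   (B,1)→(B,0,+1)
state=B head=3 tape=_000[1]_   (B,1)→(B,0,+1)
state=B head=4 tape=_0000[_]   (B,_)→(C,_,-1)
state=C head=3 tape=_000[0]_   (C,0)→(B,1,-1)
state=B head=2 tape=_00[0]1_   (B,0)→(C,1,-1)
state=C head=1 tape=_0[0]11_   (C,0)→(B,1,-1)
state=B head=0 tape=_[0]111_   (B,0)→(C,1,-1)
state=C head=-1 tape=[_]1111_   (C,_)→(B,_,+1)
state=B head=0 tape=_[1]111_   (B,1)→(B,0,+1)
state=B head=1 tape=_0[1]11_   (B,1)→(B,0,+1)
state=B head=2 tape=_00[1]1_   (B,1)→(B,0,+1)
state=B head=3 tape=_000[1]_   (B,1)→(B,0,+1)
state=B head=4 tape=_0000[_]   (B,_)→(C,_,-1)
state=C head=3 tape=_000[0]_   (C,0)→(B,1,-1)
state=B head=2 tape=_00[0]1_   (B,0)→(C,1,-1)
state=C head=1 tape=_0[0]11_   (C,0)→(B,1,-1)
state=B head=0 tape=_[0]111_   (B,0)→(C,1,-1)
state=C head=-1 tape=[_]1111_   (C,_)→(B,_,+1)
state=B head=0 tape=_[1]111_   (B,1)→(B,0,+1)
state=B head=1 tape=_0[1]11_   (B,1)→(B,0,+1)
state=B head=2 tape=_00[1]1_
After 30 steps: state B, head at 2, tape 0011.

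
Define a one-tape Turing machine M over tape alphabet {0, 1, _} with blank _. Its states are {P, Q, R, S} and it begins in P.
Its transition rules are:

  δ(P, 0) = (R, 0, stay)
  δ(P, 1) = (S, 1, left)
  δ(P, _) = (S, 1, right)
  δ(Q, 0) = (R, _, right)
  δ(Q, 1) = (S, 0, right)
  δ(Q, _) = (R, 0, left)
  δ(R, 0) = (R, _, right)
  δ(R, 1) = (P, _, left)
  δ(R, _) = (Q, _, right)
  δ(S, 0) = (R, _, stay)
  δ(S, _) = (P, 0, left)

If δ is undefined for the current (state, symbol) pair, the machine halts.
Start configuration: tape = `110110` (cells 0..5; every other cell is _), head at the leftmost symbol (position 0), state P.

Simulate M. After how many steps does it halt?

6

state=P head=0 tape=__[1]10110   (P,1)→(S,1,left)
state=S head=-1 tape=_[_]110110   (S,_)→(P,0,left)
state=P head=-2 tape=[_]0110110   (P,_)→(S,1,right)
state=S head=-1 tape=1[0]110110   (S,0)→(R,_,stay)
state=R head=-1 tape=1[_]110110   (R,_)→(Q,_,right)
state=Q head=0 tape=1_[1]10110   (Q,1)→(S,0,right)
state=S head=1 tape=1_0[1]0110
M halts after 6 transitions.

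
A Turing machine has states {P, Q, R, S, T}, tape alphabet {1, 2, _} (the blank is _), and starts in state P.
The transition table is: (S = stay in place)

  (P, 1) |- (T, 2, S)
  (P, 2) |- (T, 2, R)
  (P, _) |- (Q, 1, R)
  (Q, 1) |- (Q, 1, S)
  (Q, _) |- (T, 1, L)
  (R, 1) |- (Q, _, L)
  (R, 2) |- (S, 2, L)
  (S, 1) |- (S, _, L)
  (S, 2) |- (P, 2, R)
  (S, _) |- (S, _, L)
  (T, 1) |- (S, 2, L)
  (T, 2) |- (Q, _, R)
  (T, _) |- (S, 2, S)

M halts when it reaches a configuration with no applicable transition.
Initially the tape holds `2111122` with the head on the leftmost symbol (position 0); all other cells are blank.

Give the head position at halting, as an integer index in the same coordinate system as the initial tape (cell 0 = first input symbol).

6

P | [2]111122   read 2 → write 2, move R, go to T
T | 2[1]11122   read 1 → write 2, move L, go to S
S | [2]211122   read 2 → write 2, move R, go to P
P | 2[2]11122   read 2 → write 2, move R, go to T
T | 22[1]1122   read 1 → write 2, move L, go to S
S | 2[2]21122   read 2 → write 2, move R, go to P
P | 22[2]1122   read 2 → write 2, move R, go to T
T | 222[1]122   read 1 → write 2, move L, go to S
S | 22[2]2122   read 2 → write 2, move R, go to P
P | 222[2]122   read 2 → write 2, move R, go to T
T | 2222[1]22   read 1 → write 2, move L, go to S
S | 222[2]222   read 2 → write 2, move R, go to P
P | 2222[2]22   read 2 → write 2, move R, go to T
T | 22222[2]2   read 2 → write _, move R, go to Q
Q | 22222_[2]
At halt the head is at cell 6.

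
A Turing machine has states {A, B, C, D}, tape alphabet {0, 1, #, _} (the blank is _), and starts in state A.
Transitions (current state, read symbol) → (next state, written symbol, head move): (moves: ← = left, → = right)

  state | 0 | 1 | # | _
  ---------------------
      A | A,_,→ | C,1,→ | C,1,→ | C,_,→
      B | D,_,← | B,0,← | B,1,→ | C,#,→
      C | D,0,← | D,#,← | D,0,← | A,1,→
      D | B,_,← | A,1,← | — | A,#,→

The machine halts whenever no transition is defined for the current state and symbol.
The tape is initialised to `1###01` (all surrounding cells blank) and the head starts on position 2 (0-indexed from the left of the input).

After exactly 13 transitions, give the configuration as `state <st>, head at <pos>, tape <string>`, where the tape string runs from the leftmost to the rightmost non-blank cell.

state C, head at 1, tape #1##001

state=A head=2 tape=_1#[#]#01   (A,#)→(C,1,→)
state=C head=3 tape=_1#1[#]01   (C,#)→(D,0,←)
state=D head=2 tape=_1#[1]001   (D,1)→(A,1,←)
state=A head=1 tape=_1[#]1001   (A,#)→(C,1,→)
state=C head=2 tape=_11[1]001   (C,1)→(D,#,←)
state=D head=1 tape=_1[1]#001   (D,1)→(A,1,←)
state=A head=0 tape=_[1]1#001   (A,1)→(C,1,→)
state=C head=1 tape=_1[1]#001   (C,1)→(D,#,←)
state=D head=0 tape=_[1]##001   (D,1)→(A,1,←)
state=A head=-1 tape=[_]1##001   (A,_)→(C,_,→)
state=C head=0 tape=_[1]##001   (C,1)→(D,#,←)
state=D head=-1 tape=[_]###001   (D,_)→(A,#,→)
state=A head=0 tape=#[#]##001   (A,#)→(C,1,→)
state=C head=1 tape=#1[#]#001
After 13 steps: state C, head at 1, tape #1##001.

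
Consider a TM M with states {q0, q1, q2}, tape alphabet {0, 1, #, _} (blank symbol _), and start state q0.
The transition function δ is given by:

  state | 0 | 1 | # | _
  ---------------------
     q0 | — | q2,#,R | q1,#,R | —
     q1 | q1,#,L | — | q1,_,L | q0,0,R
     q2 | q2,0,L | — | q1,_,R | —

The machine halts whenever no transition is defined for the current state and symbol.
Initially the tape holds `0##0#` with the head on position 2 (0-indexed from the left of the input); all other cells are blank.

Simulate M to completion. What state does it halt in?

q0 | _0#[#]0#   read # → write #, move R, go to q1
q1 | _0##[0]#   read 0 → write #, move L, go to q1
q1 | _0#[#]##   read # → write _, move L, go to q1
q1 | _0[#]_##   read # → write _, move L, go to q1
q1 | _[0]__##   read 0 → write #, move L, go to q1
q1 | [_]#__##   read _ → write 0, move R, go to q0
q0 | 0[#]__##   read # → write #, move R, go to q1
q1 | 0#[_]_##   read _ → write 0, move R, go to q0
q0 | 0#0[_]##
No transition is defined for (q0, _); M halts in state q0.

q0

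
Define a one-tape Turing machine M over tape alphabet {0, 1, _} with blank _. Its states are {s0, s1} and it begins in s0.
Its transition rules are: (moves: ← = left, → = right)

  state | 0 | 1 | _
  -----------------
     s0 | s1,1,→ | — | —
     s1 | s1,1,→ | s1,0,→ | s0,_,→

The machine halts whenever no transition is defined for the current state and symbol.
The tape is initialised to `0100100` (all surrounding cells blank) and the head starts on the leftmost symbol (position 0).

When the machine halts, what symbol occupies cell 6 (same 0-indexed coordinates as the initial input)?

s0 | [0]100100__   read 0 → write 1, move →, go to s1
s1 | 1[1]00100__   read 1 → write 0, move →, go to s1
s1 | 10[0]0100__   read 0 → write 1, move →, go to s1
s1 | 101[0]100__   read 0 → write 1, move →, go to s1
s1 | 1011[1]00__   read 1 → write 0, move →, go to s1
s1 | 10110[0]0__   read 0 → write 1, move →, go to s1
s1 | 101101[0]__   read 0 → write 1, move →, go to s1
s1 | 1011011[_]_   read _ → write _, move →, go to s0
s0 | 1011011_[_]
Cell 6 holds 1 when M halts.

1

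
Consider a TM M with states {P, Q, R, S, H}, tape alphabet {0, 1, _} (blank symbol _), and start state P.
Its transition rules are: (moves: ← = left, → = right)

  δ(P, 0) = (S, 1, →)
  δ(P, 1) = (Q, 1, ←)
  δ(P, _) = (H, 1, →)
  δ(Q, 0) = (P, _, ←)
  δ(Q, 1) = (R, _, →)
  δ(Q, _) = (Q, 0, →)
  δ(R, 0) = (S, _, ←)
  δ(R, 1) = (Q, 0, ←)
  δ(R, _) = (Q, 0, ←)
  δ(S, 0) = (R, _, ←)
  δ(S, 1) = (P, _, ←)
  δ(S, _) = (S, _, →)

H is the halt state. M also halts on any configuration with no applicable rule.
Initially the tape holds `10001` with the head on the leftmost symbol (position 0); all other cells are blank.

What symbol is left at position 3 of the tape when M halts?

state=P head=0 tape=_[1]0001   (P,1)→(Q,1,←)
state=Q head=-1 tape=[_]10001   (Q,_)→(Q,0,→)
state=Q head=0 tape=0[1]0001   (Q,1)→(R,_,→)
state=R head=1 tape=0_[0]001   (R,0)→(S,_,←)
state=S head=0 tape=0[_]_001   (S,_)→(S,_,→)
state=S head=1 tape=0_[_]001   (S,_)→(S,_,→)
state=S head=2 tape=0__[0]01   (S,0)→(R,_,←)
state=R head=1 tape=0_[_]_01   (R,_)→(Q,0,←)
state=Q head=0 tape=0[_]0_01   (Q,_)→(Q,0,→)
state=Q head=1 tape=00[0]_01   (Q,0)→(P,_,←)
state=P head=0 tape=0[0]__01   (P,0)→(S,1,→)
state=S head=1 tape=01[_]_01   (S,_)→(S,_,→)
state=S head=2 tape=01_[_]01   (S,_)→(S,_,→)
state=S head=3 tape=01__[0]1   (S,0)→(R,_,←)
state=R head=2 tape=01_[_]_1   (R,_)→(Q,0,←)
state=Q head=1 tape=01[_]0_1   (Q,_)→(Q,0,→)
state=Q head=2 tape=010[0]_1   (Q,0)→(P,_,←)
state=P head=1 tape=01[0]__1   (P,0)→(S,1,→)
state=S head=2 tape=011[_]_1   (S,_)→(S,_,→)
state=S head=3 tape=011_[_]1   (S,_)→(S,_,→)
state=S head=4 tape=011__[1]   (S,1)→(P,_,←)
state=P head=3 tape=011_[_]_   (P,_)→(H,1,→)
state=H head=4 tape=011_1[_]
Cell 3 holds 1 when M halts.

1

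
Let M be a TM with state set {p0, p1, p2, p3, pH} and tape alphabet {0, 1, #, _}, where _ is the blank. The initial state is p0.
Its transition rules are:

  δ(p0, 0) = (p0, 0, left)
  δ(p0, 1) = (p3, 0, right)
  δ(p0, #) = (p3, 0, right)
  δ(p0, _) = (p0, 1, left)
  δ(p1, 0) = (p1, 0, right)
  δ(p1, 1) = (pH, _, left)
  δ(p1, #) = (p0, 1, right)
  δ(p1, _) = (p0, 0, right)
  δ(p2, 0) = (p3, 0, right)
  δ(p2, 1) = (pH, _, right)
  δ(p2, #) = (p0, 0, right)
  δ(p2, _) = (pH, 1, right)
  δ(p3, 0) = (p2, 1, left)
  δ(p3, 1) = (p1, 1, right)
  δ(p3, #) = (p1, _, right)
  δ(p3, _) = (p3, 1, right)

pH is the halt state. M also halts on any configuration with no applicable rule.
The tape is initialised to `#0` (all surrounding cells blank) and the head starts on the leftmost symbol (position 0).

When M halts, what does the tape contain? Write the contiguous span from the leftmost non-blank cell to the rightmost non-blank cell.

p0 | [#]0__   read # → write 0, move right, go to p3
p3 | 0[0]__   read 0 → write 1, move left, go to p2
p2 | [0]1__   read 0 → write 0, move right, go to p3
p3 | 0[1]__   read 1 → write 1, move right, go to p1
p1 | 01[_]_   read _ → write 0, move right, go to p0
p0 | 010[_]   read _ → write 1, move left, go to p0
p0 | 01[0]1   read 0 → write 0, move left, go to p0
p0 | 0[1]01   read 1 → write 0, move right, go to p3
p3 | 00[0]1   read 0 → write 1, move left, go to p2
p2 | 0[0]11   read 0 → write 0, move right, go to p3
p3 | 00[1]1   read 1 → write 1, move right, go to p1
p1 | 001[1]   read 1 → write _, move left, go to pH
pH | 00[1]_
The non-blank tape span at halt is 001.

001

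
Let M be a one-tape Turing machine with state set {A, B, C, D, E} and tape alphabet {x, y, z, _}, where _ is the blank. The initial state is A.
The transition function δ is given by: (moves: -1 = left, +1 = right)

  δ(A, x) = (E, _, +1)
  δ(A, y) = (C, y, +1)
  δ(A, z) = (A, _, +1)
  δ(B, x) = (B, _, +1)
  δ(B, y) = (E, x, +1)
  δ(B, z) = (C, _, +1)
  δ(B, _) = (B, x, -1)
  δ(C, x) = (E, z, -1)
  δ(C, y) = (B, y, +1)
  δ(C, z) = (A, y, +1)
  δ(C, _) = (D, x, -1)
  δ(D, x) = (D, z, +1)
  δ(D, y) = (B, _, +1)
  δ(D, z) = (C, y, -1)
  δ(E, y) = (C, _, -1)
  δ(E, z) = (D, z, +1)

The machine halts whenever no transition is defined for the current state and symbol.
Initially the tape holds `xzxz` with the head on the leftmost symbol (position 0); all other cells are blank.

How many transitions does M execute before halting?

state=A head=0 tape=[x]zxz__   (A,x)→(E,_,+1)
state=E head=1 tape=_[z]xz__   (E,z)→(D,z,+1)
state=D head=2 tape=_z[x]z__   (D,x)→(D,z,+1)
state=D head=3 tape=_zz[z]__   (D,z)→(C,y,-1)
state=C head=2 tape=_z[z]y__   (C,z)→(A,y,+1)
state=A head=3 tape=_zy[y]__   (A,y)→(C,y,+1)
state=C head=4 tape=_zyy[_]_   (C,_)→(D,x,-1)
state=D head=3 tape=_zy[y]x_   (D,y)→(B,_,+1)
state=B head=4 tape=_zy_[x]_   (B,x)→(B,_,+1)
state=B head=5 tape=_zy__[_]   (B,_)→(B,x,-1)
state=B head=4 tape=_zy_[_]x   (B,_)→(B,x,-1)
state=B head=3 tape=_zy[_]xx   (B,_)→(B,x,-1)
state=B head=2 tape=_z[y]xxx   (B,y)→(E,x,+1)
state=E head=3 tape=_zx[x]xx
M halts after 13 transitions.

13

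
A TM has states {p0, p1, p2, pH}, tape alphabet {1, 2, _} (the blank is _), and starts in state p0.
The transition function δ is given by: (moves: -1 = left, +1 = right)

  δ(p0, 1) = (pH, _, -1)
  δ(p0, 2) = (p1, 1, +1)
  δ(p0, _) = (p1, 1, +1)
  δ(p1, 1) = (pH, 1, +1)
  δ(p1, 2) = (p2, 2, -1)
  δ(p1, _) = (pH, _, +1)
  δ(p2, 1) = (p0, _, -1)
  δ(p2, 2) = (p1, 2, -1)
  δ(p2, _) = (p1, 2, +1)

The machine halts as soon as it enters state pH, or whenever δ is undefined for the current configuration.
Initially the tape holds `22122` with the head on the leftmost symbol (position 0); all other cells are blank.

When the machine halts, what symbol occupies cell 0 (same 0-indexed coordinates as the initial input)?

p0 | _[2]2122   read 2 → write 1, move +1, go to p1
p1 | _1[2]122   read 2 → write 2, move -1, go to p2
p2 | _[1]2122   read 1 → write _, move -1, go to p0
p0 | [_]_2122   read _ → write 1, move +1, go to p1
p1 | 1[_]2122   read _ → write _, move +1, go to pH
pH | 1_[2]122
Cell 0 holds _ when M halts.

_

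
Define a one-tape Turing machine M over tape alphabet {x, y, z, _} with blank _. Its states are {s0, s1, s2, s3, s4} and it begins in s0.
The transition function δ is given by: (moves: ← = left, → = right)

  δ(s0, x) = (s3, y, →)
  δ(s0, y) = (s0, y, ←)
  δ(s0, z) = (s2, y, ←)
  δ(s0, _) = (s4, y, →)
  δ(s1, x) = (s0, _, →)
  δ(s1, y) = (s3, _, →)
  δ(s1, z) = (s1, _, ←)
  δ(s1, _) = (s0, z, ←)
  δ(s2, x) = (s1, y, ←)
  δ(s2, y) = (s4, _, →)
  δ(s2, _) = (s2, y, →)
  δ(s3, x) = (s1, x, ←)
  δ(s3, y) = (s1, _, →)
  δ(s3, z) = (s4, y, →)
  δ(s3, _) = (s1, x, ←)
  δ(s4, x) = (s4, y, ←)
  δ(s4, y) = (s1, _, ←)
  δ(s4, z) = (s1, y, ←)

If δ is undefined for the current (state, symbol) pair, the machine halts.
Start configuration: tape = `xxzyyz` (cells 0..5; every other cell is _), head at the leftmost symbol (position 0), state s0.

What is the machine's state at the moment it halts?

state=s0 head=0 tape=_[x]xzyyz   (s0,x)→(s3,y,→)
state=s3 head=1 tape=_y[x]zyyz   (s3,x)→(s1,x,←)
state=s1 head=0 tape=_[y]xzyyz   (s1,y)→(s3,_,→)
state=s3 head=1 tape=__[x]zyyz   (s3,x)→(s1,x,←)
state=s1 head=0 tape=_[_]xzyyz   (s1,_)→(s0,z,←)
state=s0 head=-1 tape=[_]zxzyyz   (s0,_)→(s4,y,→)
state=s4 head=0 tape=y[z]xzyyz   (s4,z)→(s1,y,←)
state=s1 head=-1 tape=[y]yxzyyz   (s1,y)→(s3,_,→)
state=s3 head=0 tape=_[y]xzyyz   (s3,y)→(s1,_,→)
state=s1 head=1 tape=__[x]zyyz   (s1,x)→(s0,_,→)
state=s0 head=2 tape=___[z]yyz   (s0,z)→(s2,y,←)
state=s2 head=1 tape=__[_]yyyz   (s2,_)→(s2,y,→)
state=s2 head=2 tape=__y[y]yyz   (s2,y)→(s4,_,→)
state=s4 head=3 tape=__y_[y]yz   (s4,y)→(s1,_,←)
state=s1 head=2 tape=__y[_]_yz   (s1,_)→(s0,z,←)
state=s0 head=1 tape=__[y]z_yz   (s0,y)→(s0,y,←)
state=s0 head=0 tape=_[_]yz_yz   (s0,_)→(s4,y,→)
state=s4 head=1 tape=_y[y]z_yz   (s4,y)→(s1,_,←)
state=s1 head=0 tape=_[y]_z_yz   (s1,y)→(s3,_,→)
state=s3 head=1 tape=__[_]z_yz   (s3,_)→(s1,x,←)
state=s1 head=0 tape=_[_]xz_yz   (s1,_)→(s0,z,←)
state=s0 head=-1 tape=[_]zxz_yz   (s0,_)→(s4,y,→)
state=s4 head=0 tape=y[z]xz_yz   (s4,z)→(s1,y,←)
state=s1 head=-1 tape=[y]yxz_yz   (s1,y)→(s3,_,→)
state=s3 head=0 tape=_[y]xz_yz   (s3,y)→(s1,_,→)
state=s1 head=1 tape=__[x]z_yz   (s1,x)→(s0,_,→)
state=s0 head=2 tape=___[z]_yz   (s0,z)→(s2,y,←)
state=s2 head=1 tape=__[_]y_yz   (s2,_)→(s2,y,→)
state=s2 head=2 tape=__y[y]_yz   (s2,y)→(s4,_,→)
state=s4 head=3 tape=__y_[_]yz
No transition is defined for (s4, _); M halts in state s4.

s4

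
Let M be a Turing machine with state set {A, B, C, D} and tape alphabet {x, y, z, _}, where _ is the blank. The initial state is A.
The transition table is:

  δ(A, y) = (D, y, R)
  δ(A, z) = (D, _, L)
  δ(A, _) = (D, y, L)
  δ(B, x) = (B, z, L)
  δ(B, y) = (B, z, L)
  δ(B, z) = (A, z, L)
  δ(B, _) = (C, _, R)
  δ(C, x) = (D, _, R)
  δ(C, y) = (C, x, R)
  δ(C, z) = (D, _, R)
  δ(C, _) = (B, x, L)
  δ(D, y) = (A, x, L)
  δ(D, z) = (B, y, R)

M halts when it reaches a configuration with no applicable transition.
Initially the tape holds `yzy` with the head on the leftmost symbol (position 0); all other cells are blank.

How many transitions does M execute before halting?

A | _[y]zy___   read y → write y, move R, go to D
D | _y[z]y___   read z → write y, move R, go to B
B | _yy[y]___   read y → write z, move L, go to B
B | _y[y]z___   read y → write z, move L, go to B
B | _[y]zz___   read y → write z, move L, go to B
B | [_]zzz___   read _ → write _, move R, go to C
C | _[z]zz___   read z → write _, move R, go to D
D | __[z]z___   read z → write y, move R, go to B
B | __y[z]___   read z → write z, move L, go to A
A | __[y]z___   read y → write y, move R, go to D
D | __y[z]___   read z → write y, move R, go to B
B | __yy[_]__   read _ → write _, move R, go to C
C | __yy_[_]_   read _ → write x, move L, go to B
B | __yy[_]x_   read _ → write _, move R, go to C
C | __yy_[x]_   read x → write _, move R, go to D
D | __yy__[_]
M halts after 15 transitions.

15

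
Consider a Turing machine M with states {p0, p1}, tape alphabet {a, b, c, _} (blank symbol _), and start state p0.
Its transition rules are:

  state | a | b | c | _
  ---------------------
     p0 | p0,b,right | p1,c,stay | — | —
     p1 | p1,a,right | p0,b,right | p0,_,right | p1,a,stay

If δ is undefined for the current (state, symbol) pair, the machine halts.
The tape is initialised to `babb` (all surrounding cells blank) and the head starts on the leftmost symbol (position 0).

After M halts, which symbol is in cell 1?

p0 | [b]abb_   read b → write c, move stay, go to p1
p1 | [c]abb_   read c → write _, move right, go to p0
p0 | _[a]bb_   read a → write b, move right, go to p0
p0 | _b[b]b_   read b → write c, move stay, go to p1
p1 | _b[c]b_   read c → write _, move right, go to p0
p0 | _b_[b]_   read b → write c, move stay, go to p1
p1 | _b_[c]_   read c → write _, move right, go to p0
p0 | _b__[_]
Cell 1 holds b when M halts.

b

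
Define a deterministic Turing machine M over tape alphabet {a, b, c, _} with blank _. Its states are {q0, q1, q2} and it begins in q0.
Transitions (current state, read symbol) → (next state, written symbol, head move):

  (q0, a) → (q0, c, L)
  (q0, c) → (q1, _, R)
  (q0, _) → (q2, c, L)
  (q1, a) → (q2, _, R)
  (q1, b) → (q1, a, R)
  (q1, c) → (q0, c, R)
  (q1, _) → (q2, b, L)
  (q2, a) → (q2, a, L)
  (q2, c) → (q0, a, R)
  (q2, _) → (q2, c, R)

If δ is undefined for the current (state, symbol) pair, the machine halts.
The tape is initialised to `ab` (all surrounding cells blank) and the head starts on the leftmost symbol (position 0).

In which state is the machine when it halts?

q0 | __[a]b_   read a → write c, move L, go to q0
q0 | _[_]cb_   read _ → write c, move L, go to q2
q2 | [_]ccb_   read _ → write c, move R, go to q2
q2 | c[c]cb_   read c → write a, move R, go to q0
q0 | ca[c]b_   read c → write _, move R, go to q1
q1 | ca_[b]_   read b → write a, move R, go to q1
q1 | ca_a[_]   read _ → write b, move L, go to q2
q2 | ca_[a]b   read a → write a, move L, go to q2
q2 | ca[_]ab   read _ → write c, move R, go to q2
q2 | cac[a]b   read a → write a, move L, go to q2
q2 | ca[c]ab   read c → write a, move R, go to q0
q0 | caa[a]b   read a → write c, move L, go to q0
q0 | ca[a]cb   read a → write c, move L, go to q0
q0 | c[a]ccb   read a → write c, move L, go to q0
q0 | [c]cccb   read c → write _, move R, go to q1
q1 | _[c]ccb   read c → write c, move R, go to q0
q0 | _c[c]cb   read c → write _, move R, go to q1
q1 | _c_[c]b   read c → write c, move R, go to q0
q0 | _c_c[b]
No transition is defined for (q0, b); M halts in state q0.

q0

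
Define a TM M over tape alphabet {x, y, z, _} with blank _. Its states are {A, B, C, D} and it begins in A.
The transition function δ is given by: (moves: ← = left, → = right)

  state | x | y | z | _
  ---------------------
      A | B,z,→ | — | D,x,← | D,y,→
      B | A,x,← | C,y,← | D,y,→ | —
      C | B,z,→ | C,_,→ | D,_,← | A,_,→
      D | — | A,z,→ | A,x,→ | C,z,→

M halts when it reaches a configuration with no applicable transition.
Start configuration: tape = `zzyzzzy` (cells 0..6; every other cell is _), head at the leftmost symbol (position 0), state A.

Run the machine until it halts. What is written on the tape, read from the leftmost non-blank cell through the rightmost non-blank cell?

state=A head=0 tape=_[z]zyzzzy   (A,z)→(D,x,←)
state=D head=-1 tape=[_]xzyzzzy   (D,_)→(C,z,→)
state=C head=0 tape=z[x]zyzzzy   (C,x)→(B,z,→)
state=B head=1 tape=zz[z]yzzzy   (B,z)→(D,y,→)
state=D head=2 tape=zzy[y]zzzy   (D,y)→(A,z,→)
state=A head=3 tape=zzyz[z]zzy   (A,z)→(D,x,←)
state=D head=2 tape=zzy[z]xzzy   (D,z)→(A,x,→)
state=A head=3 tape=zzyx[x]zzy   (A,x)→(B,z,→)
state=B head=4 tape=zzyxz[z]zy   (B,z)→(D,y,→)
state=D head=5 tape=zzyxzy[z]y   (D,z)→(A,x,→)
state=A head=6 tape=zzyxzyx[y]
The non-blank tape span at halt is zzyxzyxy.

zzyxzyxy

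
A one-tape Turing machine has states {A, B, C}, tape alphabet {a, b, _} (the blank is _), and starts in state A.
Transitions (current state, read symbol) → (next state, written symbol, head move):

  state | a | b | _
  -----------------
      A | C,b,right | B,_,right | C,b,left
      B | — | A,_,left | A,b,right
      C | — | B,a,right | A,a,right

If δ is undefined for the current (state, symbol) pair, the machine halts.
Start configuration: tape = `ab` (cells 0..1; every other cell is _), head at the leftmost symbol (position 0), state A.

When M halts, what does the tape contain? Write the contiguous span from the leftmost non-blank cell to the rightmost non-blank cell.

babab

A | [a]b___   read a → write b, move right, go to C
C | b[b]___   read b → write a, move right, go to B
B | ba[_]__   read _ → write b, move right, go to A
A | bab[_]_   read _ → write b, move left, go to C
C | ba[b]b_   read b → write a, move right, go to B
B | baa[b]_   read b → write _, move left, go to A
A | ba[a]__   read a → write b, move right, go to C
C | bab[_]_   read _ → write a, move right, go to A
A | baba[_]   read _ → write b, move left, go to C
C | bab[a]b
The non-blank tape span at halt is babab.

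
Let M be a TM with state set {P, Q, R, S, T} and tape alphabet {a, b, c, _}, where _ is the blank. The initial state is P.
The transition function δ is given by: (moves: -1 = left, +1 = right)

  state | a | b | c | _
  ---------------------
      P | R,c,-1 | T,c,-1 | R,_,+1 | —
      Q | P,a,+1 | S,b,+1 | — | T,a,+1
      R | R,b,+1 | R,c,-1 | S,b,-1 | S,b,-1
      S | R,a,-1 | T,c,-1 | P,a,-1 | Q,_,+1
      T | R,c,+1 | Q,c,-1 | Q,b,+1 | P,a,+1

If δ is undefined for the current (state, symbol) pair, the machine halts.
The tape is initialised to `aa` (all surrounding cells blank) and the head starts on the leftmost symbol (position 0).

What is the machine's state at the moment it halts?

Q

state=P head=0 tape=__[a]a_   (P,a)→(R,c,-1)
state=R head=-1 tape=_[_]ca_   (R,_)→(S,b,-1)
state=S head=-2 tape=[_]bca_   (S,_)→(Q,_,+1)
state=Q head=-1 tape=_[b]ca_   (Q,b)→(S,b,+1)
state=S head=0 tape=_b[c]a_   (S,c)→(P,a,-1)
state=P head=-1 tape=_[b]aa_   (P,b)→(T,c,-1)
state=T head=-2 tape=[_]caa_   (T,_)→(P,a,+1)
state=P head=-1 tape=a[c]aa_   (P,c)→(R,_,+1)
state=R head=0 tape=a_[a]a_   (R,a)→(R,b,+1)
state=R head=1 tape=a_b[a]_   (R,a)→(R,b,+1)
state=R head=2 tape=a_bb[_]   (R,_)→(S,b,-1)
state=S head=1 tape=a_b[b]b   (S,b)→(T,c,-1)
state=T head=0 tape=a_[b]cb   (T,b)→(Q,c,-1)
state=Q head=-1 tape=a[_]ccb   (Q,_)→(T,a,+1)
state=T head=0 tape=aa[c]cb   (T,c)→(Q,b,+1)
state=Q head=1 tape=aab[c]b
No transition is defined for (Q, c); M halts in state Q.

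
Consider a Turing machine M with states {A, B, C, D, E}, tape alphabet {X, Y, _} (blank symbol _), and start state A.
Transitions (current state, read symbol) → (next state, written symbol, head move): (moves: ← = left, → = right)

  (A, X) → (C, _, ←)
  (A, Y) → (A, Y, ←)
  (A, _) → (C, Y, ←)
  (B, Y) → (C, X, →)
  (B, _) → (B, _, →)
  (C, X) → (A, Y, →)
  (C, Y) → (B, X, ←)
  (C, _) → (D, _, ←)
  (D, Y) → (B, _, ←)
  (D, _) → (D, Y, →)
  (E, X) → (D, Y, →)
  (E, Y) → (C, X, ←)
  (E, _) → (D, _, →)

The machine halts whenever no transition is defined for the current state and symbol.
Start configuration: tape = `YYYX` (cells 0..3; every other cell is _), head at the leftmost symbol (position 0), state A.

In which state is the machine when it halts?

A | ___[Y]YYX   read Y → write Y, move ←, go to A
A | __[_]YYYX   read _ → write Y, move ←, go to C
C | _[_]YYYYX   read _ → write _, move ←, go to D
D | [_]_YYYYX   read _ → write Y, move →, go to D
D | Y[_]YYYYX   read _ → write Y, move →, go to D
D | YY[Y]YYYX   read Y → write _, move ←, go to B
B | Y[Y]_YYYX   read Y → write X, move →, go to C
C | YX[_]YYYX   read _ → write _, move ←, go to D
D | Y[X]_YYYX
No transition is defined for (D, X); M halts in state D.

D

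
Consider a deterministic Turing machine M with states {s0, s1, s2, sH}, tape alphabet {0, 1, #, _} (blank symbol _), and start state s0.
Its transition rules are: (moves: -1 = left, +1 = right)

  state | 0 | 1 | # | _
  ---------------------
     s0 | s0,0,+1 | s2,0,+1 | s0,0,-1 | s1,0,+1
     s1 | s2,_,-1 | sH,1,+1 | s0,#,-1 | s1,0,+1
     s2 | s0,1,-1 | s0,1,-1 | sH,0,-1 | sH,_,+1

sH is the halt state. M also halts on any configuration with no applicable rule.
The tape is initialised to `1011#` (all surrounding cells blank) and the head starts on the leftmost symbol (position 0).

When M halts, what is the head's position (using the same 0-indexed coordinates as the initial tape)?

state=s0 head=0 tape=[1]011#   (s0,1)→(s2,0,+1)
state=s2 head=1 tape=0[0]11#   (s2,0)→(s0,1,-1)
state=s0 head=0 tape=[0]111#   (s0,0)→(s0,0,+1)
state=s0 head=1 tape=0[1]11#   (s0,1)→(s2,0,+1)
state=s2 head=2 tape=00[1]1#   (s2,1)→(s0,1,-1)
state=s0 head=1 tape=0[0]11#   (s0,0)→(s0,0,+1)
state=s0 head=2 tape=00[1]1#   (s0,1)→(s2,0,+1)
state=s2 head=3 tape=000[1]#   (s2,1)→(s0,1,-1)
state=s0 head=2 tape=00[0]1#   (s0,0)→(s0,0,+1)
state=s0 head=3 tape=000[1]#   (s0,1)→(s2,0,+1)
state=s2 head=4 tape=0000[#]   (s2,#)→(sH,0,-1)
state=sH head=3 tape=000[0]0
At halt the head is at cell 3.

3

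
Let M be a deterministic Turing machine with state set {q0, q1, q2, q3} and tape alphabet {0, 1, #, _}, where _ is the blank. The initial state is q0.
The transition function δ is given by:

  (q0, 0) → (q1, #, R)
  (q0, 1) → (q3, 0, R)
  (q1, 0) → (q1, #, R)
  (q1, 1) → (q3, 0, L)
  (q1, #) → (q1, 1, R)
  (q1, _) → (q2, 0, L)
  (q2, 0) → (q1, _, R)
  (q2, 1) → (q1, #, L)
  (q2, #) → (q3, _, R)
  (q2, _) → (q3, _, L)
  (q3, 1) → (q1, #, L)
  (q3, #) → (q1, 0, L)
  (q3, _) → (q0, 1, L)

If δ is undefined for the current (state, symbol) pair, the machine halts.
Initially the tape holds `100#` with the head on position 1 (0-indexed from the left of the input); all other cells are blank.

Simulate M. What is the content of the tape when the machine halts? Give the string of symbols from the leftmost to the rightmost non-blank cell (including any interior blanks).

q0 | 1[0]0#__   read 0 → write #, move R, go to q1
q1 | 1#[0]#__   read 0 → write #, move R, go to q1
q1 | 1##[#]__   read # → write 1, move R, go to q1
q1 | 1##1[_]_   read _ → write 0, move L, go to q2
q2 | 1##[1]0_   read 1 → write #, move L, go to q1
q1 | 1#[#]#0_   read # → write 1, move R, go to q1
q1 | 1#1[#]0_   read # → write 1, move R, go to q1
q1 | 1#11[0]_   read 0 → write #, move R, go to q1
q1 | 1#11#[_]   read _ → write 0, move L, go to q2
q2 | 1#11[#]0   read # → write _, move R, go to q3
q3 | 1#11_[0]
The non-blank tape span at halt is 1#11_0.

1#11_0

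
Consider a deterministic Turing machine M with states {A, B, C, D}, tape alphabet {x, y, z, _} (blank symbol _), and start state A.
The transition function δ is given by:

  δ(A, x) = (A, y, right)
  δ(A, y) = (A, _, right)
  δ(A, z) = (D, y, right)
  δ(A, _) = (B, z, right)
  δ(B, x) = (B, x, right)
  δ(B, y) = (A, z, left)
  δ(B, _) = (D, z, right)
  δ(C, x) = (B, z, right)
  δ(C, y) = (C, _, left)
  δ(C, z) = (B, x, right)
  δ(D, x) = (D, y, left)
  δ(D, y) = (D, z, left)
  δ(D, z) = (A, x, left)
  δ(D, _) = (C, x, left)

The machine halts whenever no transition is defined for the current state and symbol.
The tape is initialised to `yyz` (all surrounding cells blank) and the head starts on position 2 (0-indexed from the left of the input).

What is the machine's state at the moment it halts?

state=A head=2 tape=_yy[z]_   (A,z)→(D,y,right)
state=D head=3 tape=_yyy[_]   (D,_)→(C,x,left)
state=C head=2 tape=_yy[y]x   (C,y)→(C,_,left)
state=C head=1 tape=_y[y]_x   (C,y)→(C,_,left)
state=C head=0 tape=_[y]__x   (C,y)→(C,_,left)
state=C head=-1 tape=[_]___x
No transition is defined for (C, _); M halts in state C.

C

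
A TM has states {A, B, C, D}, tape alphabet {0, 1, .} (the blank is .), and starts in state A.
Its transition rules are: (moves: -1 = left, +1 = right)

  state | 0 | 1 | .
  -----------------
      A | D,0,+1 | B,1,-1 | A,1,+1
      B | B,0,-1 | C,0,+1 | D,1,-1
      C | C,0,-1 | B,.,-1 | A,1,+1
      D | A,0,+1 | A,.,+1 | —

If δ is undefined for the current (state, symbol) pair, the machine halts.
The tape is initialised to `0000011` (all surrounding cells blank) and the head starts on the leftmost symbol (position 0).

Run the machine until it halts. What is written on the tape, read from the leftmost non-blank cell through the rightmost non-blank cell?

10000011

state=A head=0 tape=..[0]000011   (A,0)→(D,0,+1)
state=D head=1 tape=..0[0]00011   (D,0)→(A,0,+1)
state=A head=2 tape=..00[0]0011   (A,0)→(D,0,+1)
state=D head=3 tape=..000[0]011   (D,0)→(A,0,+1)
state=A head=4 tape=..0000[0]11   (A,0)→(D,0,+1)
state=D head=5 tape=..00000[1]1   (D,1)→(A,.,+1)
state=A head=6 tape=..00000.[1]   (A,1)→(B,1,-1)
state=B head=5 tape=..00000[.]1   (B,.)→(D,1,-1)
state=D head=4 tape=..0000[0]11   (D,0)→(A,0,+1)
state=A head=5 tape=..00000[1]1   (A,1)→(B,1,-1)
state=B head=4 tape=..0000[0]11   (B,0)→(B,0,-1)
state=B head=3 tape=..000[0]011   (B,0)→(B,0,-1)
state=B head=2 tape=..00[0]0011   (B,0)→(B,0,-1)
state=B head=1 tape=..0[0]00011   (B,0)→(B,0,-1)
state=B head=0 tape=..[0]000011   (B,0)→(B,0,-1)
state=B head=-1 tape=.[.]0000011   (B,.)→(D,1,-1)
state=D head=-2 tape=[.]10000011
The non-blank tape span at halt is 10000011.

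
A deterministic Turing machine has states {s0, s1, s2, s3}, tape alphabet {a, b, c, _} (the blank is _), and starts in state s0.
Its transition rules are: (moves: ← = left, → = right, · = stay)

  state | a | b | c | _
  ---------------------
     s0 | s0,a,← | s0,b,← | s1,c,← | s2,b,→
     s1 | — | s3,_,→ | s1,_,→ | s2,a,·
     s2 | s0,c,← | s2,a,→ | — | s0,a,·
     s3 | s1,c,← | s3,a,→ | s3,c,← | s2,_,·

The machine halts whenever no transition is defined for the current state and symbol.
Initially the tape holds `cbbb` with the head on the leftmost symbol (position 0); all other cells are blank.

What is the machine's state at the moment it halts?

state=s0 head=0 tape=__[c]bbb   (s0,c)→(s1,c,←)
state=s1 head=-1 tape=_[_]cbbb   (s1,_)→(s2,a,·)
state=s2 head=-1 tape=_[a]cbbb   (s2,a)→(s0,c,←)
state=s0 head=-2 tape=[_]ccbbb   (s0,_)→(s2,b,→)
state=s2 head=-1 tape=b[c]cbbb
No transition is defined for (s2, c); M halts in state s2.

s2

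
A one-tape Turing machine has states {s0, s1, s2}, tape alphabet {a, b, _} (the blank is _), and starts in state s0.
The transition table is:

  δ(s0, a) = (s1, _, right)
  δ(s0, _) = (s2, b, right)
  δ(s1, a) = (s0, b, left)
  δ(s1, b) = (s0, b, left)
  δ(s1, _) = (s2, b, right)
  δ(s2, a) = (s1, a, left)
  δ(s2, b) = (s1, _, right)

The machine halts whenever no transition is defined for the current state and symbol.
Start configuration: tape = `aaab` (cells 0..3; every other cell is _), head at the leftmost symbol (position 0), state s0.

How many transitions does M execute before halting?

11

state=s0 head=0 tape=[a]aab__   (s0,a)→(s1,_,right)
state=s1 head=1 tape=_[a]ab__   (s1,a)→(s0,b,left)
state=s0 head=0 tape=[_]bab__   (s0,_)→(s2,b,right)
state=s2 head=1 tape=b[b]ab__   (s2,b)→(s1,_,right)
state=s1 head=2 tape=b_[a]b__   (s1,a)→(s0,b,left)
state=s0 head=1 tape=b[_]bb__   (s0,_)→(s2,b,right)
state=s2 head=2 tape=bb[b]b__   (s2,b)→(s1,_,right)
state=s1 head=3 tape=bb_[b]__   (s1,b)→(s0,b,left)
state=s0 head=2 tape=bb[_]b__   (s0,_)→(s2,b,right)
state=s2 head=3 tape=bbb[b]__   (s2,b)→(s1,_,right)
state=s1 head=4 tape=bbb_[_]_   (s1,_)→(s2,b,right)
state=s2 head=5 tape=bbb_b[_]
M halts after 11 transitions.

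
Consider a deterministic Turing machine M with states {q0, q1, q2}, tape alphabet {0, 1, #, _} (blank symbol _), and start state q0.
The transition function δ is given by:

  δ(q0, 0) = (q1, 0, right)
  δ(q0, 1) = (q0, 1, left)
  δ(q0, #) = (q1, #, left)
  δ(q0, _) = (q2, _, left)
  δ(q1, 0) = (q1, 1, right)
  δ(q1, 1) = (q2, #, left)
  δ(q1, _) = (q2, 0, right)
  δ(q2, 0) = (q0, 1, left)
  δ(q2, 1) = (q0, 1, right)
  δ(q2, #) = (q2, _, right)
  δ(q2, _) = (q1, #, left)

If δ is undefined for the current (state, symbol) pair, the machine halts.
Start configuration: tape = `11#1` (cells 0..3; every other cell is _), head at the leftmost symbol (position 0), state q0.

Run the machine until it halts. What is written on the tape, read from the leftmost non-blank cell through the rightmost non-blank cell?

state=q0 head=0 tape=______[1]1#1   (q0,1)→(q0,1,left)
state=q0 head=-1 tape=_____[_]11#1   (q0,_)→(q2,_,left)
state=q2 head=-2 tape=____[_]_11#1   (q2,_)→(q1,#,left)
state=q1 head=-3 tape=___[_]#_11#1   (q1,_)→(q2,0,right)
state=q2 head=-2 tape=___0[#]_11#1   (q2,#)→(q2,_,right)
state=q2 head=-1 tape=___0_[_]11#1   (q2,_)→(q1,#,left)
state=q1 head=-2 tape=___0[_]#11#1   (q1,_)→(q2,0,right)
state=q2 head=-1 tape=___00[#]11#1   (q2,#)→(q2,_,right)
state=q2 head=0 tape=___00_[1]1#1   (q2,1)→(q0,1,right)
state=q0 head=1 tape=___00_1[1]#1   (q0,1)→(q0,1,left)
state=q0 head=0 tape=___00_[1]1#1   (q0,1)→(q0,1,left)
state=q0 head=-1 tape=___00[_]11#1   (q0,_)→(q2,_,left)
state=q2 head=-2 tape=___0[0]_11#1   (q2,0)→(q0,1,left)
state=q0 head=-3 tape=___[0]1_11#1   (q0,0)→(q1,0,right)
state=q1 head=-2 tape=___0[1]_11#1   (q1,1)→(q2,#,left)
state=q2 head=-3 tape=___[0]#_11#1   (q2,0)→(q0,1,left)
state=q0 head=-4 tape=__[_]1#_11#1   (q0,_)→(q2,_,left)
state=q2 head=-5 tape=_[_]_1#_11#1   (q2,_)→(q1,#,left)
state=q1 head=-6 tape=[_]#_1#_11#1   (q1,_)→(q2,0,right)
state=q2 head=-5 tape=0[#]_1#_11#1   (q2,#)→(q2,_,right)
state=q2 head=-4 tape=0_[_]1#_11#1   (q2,_)→(q1,#,left)
state=q1 head=-5 tape=0[_]#1#_11#1   (q1,_)→(q2,0,right)
state=q2 head=-4 tape=00[#]1#_11#1   (q2,#)→(q2,_,right)
state=q2 head=-3 tape=00_[1]#_11#1   (q2,1)→(q0,1,right)
state=q0 head=-2 tape=00_1[#]_11#1   (q0,#)→(q1,#,left)
state=q1 head=-3 tape=00_[1]#_11#1   (q1,1)→(q2,#,left)
state=q2 head=-4 tape=00[_]##_11#1   (q2,_)→(q1,#,left)
state=q1 head=-5 tape=0[0]###_11#1   (q1,0)→(q1,1,right)
state=q1 head=-4 tape=01[#]##_11#1
The non-blank tape span at halt is 01###_11#1.

01###_11#1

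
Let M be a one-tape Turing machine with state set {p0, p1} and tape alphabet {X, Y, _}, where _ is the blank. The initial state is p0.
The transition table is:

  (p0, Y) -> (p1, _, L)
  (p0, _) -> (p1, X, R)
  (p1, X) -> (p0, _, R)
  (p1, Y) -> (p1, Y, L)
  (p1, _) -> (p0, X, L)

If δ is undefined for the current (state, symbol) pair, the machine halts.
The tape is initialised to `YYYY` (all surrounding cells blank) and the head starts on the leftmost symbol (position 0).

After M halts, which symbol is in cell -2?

p0 | __[Y]YYY_   read Y → write _, move L, go to p1
p1 | _[_]_YYY_   read _ → write X, move L, go to p0
p0 | [_]X_YYY_   read _ → write X, move R, go to p1
p1 | X[X]_YYY_   read X → write _, move R, go to p0
p0 | X_[_]YYY_   read _ → write X, move R, go to p1
p1 | X_X[Y]YY_   read Y → write Y, move L, go to p1
p1 | X_[X]YYY_   read X → write _, move R, go to p0
p0 | X__[Y]YY_   read Y → write _, move L, go to p1
p1 | X_[_]_YY_   read _ → write X, move L, go to p0
p0 | X[_]X_YY_   read _ → write X, move R, go to p1
p1 | XX[X]_YY_   read X → write _, move R, go to p0
p0 | XX_[_]YY_   read _ → write X, move R, go to p1
p1 | XX_X[Y]Y_   read Y → write Y, move L, go to p1
p1 | XX_[X]YY_   read X → write _, move R, go to p0
p0 | XX__[Y]Y_   read Y → write _, move L, go to p1
p1 | XX_[_]_Y_   read _ → write X, move L, go to p0
p0 | XX[_]X_Y_   read _ → write X, move R, go to p1
p1 | XXX[X]_Y_   read X → write _, move R, go to p0
p0 | XXX_[_]Y_   read _ → write X, move R, go to p1
p1 | XXX_X[Y]_   read Y → write Y, move L, go to p1
p1 | XXX_[X]Y_   read X → write _, move R, go to p0
p0 | XXX__[Y]_   read Y → write _, move L, go to p1
p1 | XXX_[_]__   read _ → write X, move L, go to p0
p0 | XXX[_]X__   read _ → write X, move R, go to p1
p1 | XXXX[X]__   read X → write _, move R, go to p0
p0 | XXXX_[_]_   read _ → write X, move R, go to p1
p1 | XXXX_X[_]   read _ → write X, move L, go to p0
p0 | XXXX_[X]X
Cell -2 holds X when M halts.

X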